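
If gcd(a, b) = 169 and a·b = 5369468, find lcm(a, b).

31772

For any two positive integers, gcd × lcm equals their product. Hence lcm = 5369468 / 169 = 31772.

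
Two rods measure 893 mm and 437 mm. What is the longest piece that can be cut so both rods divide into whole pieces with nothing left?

Euclid: 893 = 2·437 + 19; 437 = 23·19 + 0. Last nonzero remainder: 19.

19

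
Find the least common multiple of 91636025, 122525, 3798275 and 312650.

6096178199150

lcm(91636025, 122525) = 91636025·122525/gcd = 11227703963125/4225 = 2657444725
lcm(2657444725, 3798275) = 2657444725·3798275/gcd = 10093705862849375/122525 = 82380786475
lcm(82380786475, 312650) = 82380786475·312650/gcd = 25756352891408750/4225 = 6096178199150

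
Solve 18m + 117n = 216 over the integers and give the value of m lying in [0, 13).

12

gcd(18, 117) = 9 (Euclid: 117 = 6·18 + 9; 18 = 2·9 + 0), and 9 | 216.
Extended Euclid: 18·(-6) + 117·(1) = 9. Scale by 24: m₀ = -144.
General solution m = m₀ + 13t; reducing mod 13 gives m = 12 (and n = 0).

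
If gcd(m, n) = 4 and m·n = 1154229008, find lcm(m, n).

288557252

For any two positive integers, gcd × lcm equals their product. Hence lcm = 1154229008 / 4 = 288557252.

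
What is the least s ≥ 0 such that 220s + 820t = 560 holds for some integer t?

10

Reduce mod 820: 220s ≡ 560 (mod 820). With g = gcd(220, 820) = 20 dividing 560, divide through: 11s ≡ 28 (mod 41).
Since gcd(11, 41) = 1, s ≡ 28·(11)⁻¹ ≡ 10 (mod 41). Smallest non-negative: 10.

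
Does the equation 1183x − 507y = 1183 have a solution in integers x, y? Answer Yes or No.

By Bézout, 1183x − 507y = 1183 has integer solutions iff gcd(1183, 507) | 1183.
Euclid: 1183 = 2·507 + 169; 507 = 3·169 + 0. gcd = 169; 1183 mod 169 = 0. Yes.

Yes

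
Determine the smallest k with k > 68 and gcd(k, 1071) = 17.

85

Multiples of 17 above 68: 17·5, 17·6, … . Need the cofactor coprime to 1071/17 = 63.
Checking s = 5, 6, … the first with gcd(s, 63) = 1 is s = 5, giving 85.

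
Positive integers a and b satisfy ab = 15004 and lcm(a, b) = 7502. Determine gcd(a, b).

2

gcd·lcm = product, so gcd = 15004/7502 = 2.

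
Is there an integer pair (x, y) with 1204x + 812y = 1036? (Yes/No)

By Bézout, 1204x + 812y = 1036 has integer solutions iff gcd(1204, 812) | 1036.
Euclid: 1204 = 1·812 + 392; 812 = 2·392 + 28; 392 = 14·28 + 0. gcd = 28; 1036 mod 28 = 0. Yes.

Yes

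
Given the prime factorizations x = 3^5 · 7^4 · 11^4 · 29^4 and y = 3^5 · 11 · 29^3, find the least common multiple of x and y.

6041727951939603

max exponent per prime: 3^5 · 7^4 · 11^4 · 29^4 = 6041727951939603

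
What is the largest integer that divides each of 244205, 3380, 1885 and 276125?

gcd(244205, 3380): 244205 = 72·3380 + 845; 3380 = 4·845 + 0 → 845
gcd(845, 1885): 1885 = 2·845 + 195; 845 = 4·195 + 65; 195 = 3·65 + 0 → 65
gcd(65, 276125): 276125 = 4248·65 + 5; 65 = 13·5 + 0 → 5

5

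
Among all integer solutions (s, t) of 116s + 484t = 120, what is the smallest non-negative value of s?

97

Reduce mod 484: 116s ≡ 120 (mod 484). With g = gcd(116, 484) = 4 dividing 120, divide through: 29s ≡ 30 (mod 121).
Since gcd(29, 121) = 1, s ≡ 30·(29)⁻¹ ≡ 97 (mod 121). Smallest non-negative: 97.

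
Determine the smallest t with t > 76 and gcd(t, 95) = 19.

114

gcd(t, 95) = 19 forces 19 | t; write t = 19s. Then gcd(19s, 19·5) = 19·gcd(s, 5), so need gcd(s, 5) = 1.
19s > 76 gives s ≥ 5. The least s ≥ 5 coprime to 5 is 6, so t = 19·6 = 114.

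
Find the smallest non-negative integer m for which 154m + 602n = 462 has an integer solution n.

Euclid: 602 = 3·154 + 140; 154 = 1·140 + 14; 140 = 10·14 + 0 → gcd = 14; 462 = 14·33.
Back-substitution yields 154·(4) + 602·(-1) = 14, so one solution is m = 4·33 = 132, n = -1·33 = -33.
Solutions in m differ by 602/14 = 43; the one in [0, 43) is 132 mod 43 = 3.

3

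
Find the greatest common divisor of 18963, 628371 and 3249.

9

18963 = 3² · 7² · 43; 628371 = 3³ · 17 · 37²; 3249 = 3² · 19²
gcd takes min exponent of each prime: 3² = 9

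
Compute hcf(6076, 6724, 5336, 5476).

gcd(6076, 6724): 6724 = 1·6076 + 648; 6076 = 9·648 + 244; 648 = 2·244 + 160; 244 = 1·160 + 84; 160 = 1·84 + 76; 84 = 1·76 + 8; 76 = 9·8 + 4; 8 = 2·4 + 0 → 4
gcd(4, 5336): 5336 = 1334·4 + 0 → 4
gcd(4, 5476): 5476 = 1369·4 + 0 → 4

4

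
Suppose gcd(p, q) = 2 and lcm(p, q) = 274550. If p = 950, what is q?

578

Using pq = gcd(p,q)·lcm(p,q) = 2·274550 = 549100, we get q = 549100/950 = 578.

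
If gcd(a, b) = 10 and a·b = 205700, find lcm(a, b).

gcd·lcm = product, so lcm = 205700/10 = 20570.

20570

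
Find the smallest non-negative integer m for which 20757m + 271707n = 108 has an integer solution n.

Reduce mod 271707: 20757m ≡ 108 (mod 271707). With g = gcd(20757, 271707) = 3 dividing 108, divide through: 6919m ≡ 36 (mod 90569).
Since gcd(6919, 90569) = 1, m ≡ 36·(6919)⁻¹ ≡ 83579 (mod 90569). Smallest non-negative: 83579.

83579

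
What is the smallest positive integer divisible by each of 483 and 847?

58443

483 = 3 · 7 · 23; 847 = 7 · 11²
max exponents: 3 · 7 · 11² · 23 = 58443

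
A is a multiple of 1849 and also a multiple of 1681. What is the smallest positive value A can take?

3108169

1849 = 43²; 1681 = 41²
max exponents: 41² · 43² = 3108169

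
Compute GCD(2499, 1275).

Euclid: 2499 = 1·1275 + 1224; 1275 = 1·1224 + 51; 1224 = 24·51 + 0. Last nonzero remainder: 51.

51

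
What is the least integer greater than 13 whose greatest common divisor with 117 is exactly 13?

26

gcd(a, 117) = 13 forces 13 | a; write a = 13s. Then gcd(13s, 13·9) = 13·gcd(s, 9), so need gcd(s, 9) = 1.
13s > 13 gives s ≥ 2. The least s ≥ 2 coprime to 9 is 2, so a = 13·2 = 26.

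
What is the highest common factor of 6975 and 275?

6975 = 3² · 5² · 31
275 = 5² · 11
Common: 5² = 25

25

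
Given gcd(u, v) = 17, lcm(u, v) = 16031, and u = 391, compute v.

u·v = gcd·lcm = 17·16031 = 272527, so v = 272527/391 = 697.

697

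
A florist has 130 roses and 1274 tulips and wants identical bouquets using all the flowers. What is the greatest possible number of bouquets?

130 = 2 · 5 · 13
1274 = 2 · 7² · 13
Common: 2 · 13 = 26

26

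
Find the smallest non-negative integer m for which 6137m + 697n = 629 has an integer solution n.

Euclid: 6137 = 8·697 + 561; 697 = 1·561 + 136; 561 = 4·136 + 17; 136 = 8·17 + 0 → gcd = 17; 629 = 17·37.
Back-substitution yields 6137·(5) + 697·(-44) = 17, so one solution is m = 5·37 = 185, n = -44·37 = -1628.
Solutions in m differ by 697/17 = 41; the one in [0, 41) is 185 mod 41 = 21.

21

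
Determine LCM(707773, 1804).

707773 = 11 · 37² · 47; 1804 = 2² · 11 · 41
max exponents: 2² · 11 · 37² · 41 · 47 = 116074772

116074772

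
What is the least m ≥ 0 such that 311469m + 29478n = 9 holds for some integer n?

3167

gcd(311469, 29478) = 3 (Euclid: 311469 = 10·29478 + 16689; 29478 = 1·16689 + 12789; 16689 = 1·12789 + 3900; 12789 = 3·3900 + 1089; 3900 = 3·1089 + 633; 1089 = 1·633 + 456; 633 = 1·456 + 177; 456 = 2·177 + 102; 177 = 1·102 + 75; 102 = 1·75 + 27; 75 = 2·27 + 21; 27 = 1·21 + 6; 21 = 3·6 + 3; 6 = 2·3 + 0), and 3 | 9.
Extended Euclid: 311469·(4331) + 29478·(-45762) = 3. Scale by 3: m₀ = 12993.
General solution m = m₀ + 9826t; reducing mod 9826 gives m = 3167 (and n = -33463).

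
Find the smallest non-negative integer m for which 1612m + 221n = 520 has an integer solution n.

8

Euclid: 1612 = 7·221 + 65; 221 = 3·65 + 26; 65 = 2·26 + 13; 26 = 2·13 + 0 → gcd = 13; 520 = 13·40.
Back-substitution yields 1612·(7) + 221·(-51) = 13, so one solution is m = 7·40 = 280, n = -51·40 = -2040.
Solutions in m differ by 221/13 = 17; the one in [0, 17) is 280 mod 17 = 8.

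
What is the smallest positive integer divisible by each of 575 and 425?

9775

575 = 5² · 23; 425 = 5² · 17
max exponents: 5² · 17 · 23 = 9775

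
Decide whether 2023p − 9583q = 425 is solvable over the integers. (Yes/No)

By Bézout, 2023p − 9583q = 425 has integer solutions iff gcd(2023, 9583) | 425.
Euclid: 9583 = 4·2023 + 1491; 2023 = 1·1491 + 532; 1491 = 2·532 + 427; 532 = 1·427 + 105; 427 = 4·105 + 7; 105 = 15·7 + 0. gcd = 7; 425 mod 7 = 5. No.

No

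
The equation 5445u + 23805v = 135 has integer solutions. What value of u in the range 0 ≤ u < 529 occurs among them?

35

Reduce mod 23805: 5445u ≡ 135 (mod 23805). With g = gcd(5445, 23805) = 45 dividing 135, divide through: 121u ≡ 3 (mod 529).
Since gcd(121, 529) = 1, u ≡ 3·(121)⁻¹ ≡ 35 (mod 529). Smallest non-negative: 35.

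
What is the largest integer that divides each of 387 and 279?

Euclid: 387 = 1·279 + 108; 279 = 2·108 + 63; 108 = 1·63 + 45; 63 = 1·45 + 18; 45 = 2·18 + 9; 18 = 2·9 + 0. Last nonzero remainder: 9.

9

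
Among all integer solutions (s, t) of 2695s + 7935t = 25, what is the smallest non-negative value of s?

265

Reduce mod 7935: 2695s ≡ 25 (mod 7935). With g = gcd(2695, 7935) = 5 dividing 25, divide through: 539s ≡ 5 (mod 1587).
Since gcd(539, 1587) = 1, s ≡ 5·(539)⁻¹ ≡ 265 (mod 1587). Smallest non-negative: 265.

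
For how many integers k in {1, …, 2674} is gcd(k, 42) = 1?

Prime factors of 42: 2, 3, 7. Count integers ≤ 2674 divisible by none of them.
By inclusion–exclusion: 2674 − ⌊2674/2⌋ − ⌊2674/3⌋ − ⌊2674/7⌋ + ⌊2674/6⌋ + ⌊2674/14⌋ + ⌊2674/21⌋ − ⌊2674/42⌋ = 764.

764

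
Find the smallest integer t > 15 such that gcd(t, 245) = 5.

20

245 = 5·49. Any t with gcd(t, 245) = 5 is a multiple of 5, say 5s, with s coprime to 49.
Need s > 15/5, so s ≥ 4. First s ≥ 4 with gcd(s, 49) = 1 is s = 4. Thus t = 5·4 = 20.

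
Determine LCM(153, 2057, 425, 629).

17124525

lcm(153, 2057) = 153·2057/gcd = 314721/17 = 18513
lcm(18513, 425) = 18513·425/gcd = 7868025/17 = 462825
lcm(462825, 629) = 462825·629/gcd = 291116925/17 = 17124525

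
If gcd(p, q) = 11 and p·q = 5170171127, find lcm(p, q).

Since gcd(p,q)·lcm(p,q) = pq, lcm = 5170171127/11 = 470015557.

470015557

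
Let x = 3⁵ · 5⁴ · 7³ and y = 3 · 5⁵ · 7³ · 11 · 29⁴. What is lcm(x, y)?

2026446264871875

max exponent per prime: 3⁵ · 5⁵ · 7³ · 11 · 29⁴ = 2026446264871875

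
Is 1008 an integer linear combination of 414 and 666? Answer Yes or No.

Yes

gcd(414, 666): 666 = 1·414 + 252; 414 = 1·252 + 162; 252 = 1·162 + 90; 162 = 1·90 + 72; 90 = 1·72 + 18; 72 = 4·18 + 0 → 18
18 divides 1008, so a solution exists.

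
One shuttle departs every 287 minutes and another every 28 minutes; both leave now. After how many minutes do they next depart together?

1148

gcd first: 287 = 10·28 + 7; 28 = 4·7 + 0 → gcd = 7
lcm = 287·28/gcd = 8036/7 = 1148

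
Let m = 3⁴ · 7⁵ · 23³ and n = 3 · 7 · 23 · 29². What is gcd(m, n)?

min exponent per shared prime: 3 · 7 · 23 = 483

483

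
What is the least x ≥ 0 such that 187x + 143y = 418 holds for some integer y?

gcd(187, 143) = 11 (Euclid: 187 = 1·143 + 44; 143 = 3·44 + 11; 44 = 4·11 + 0), and 11 | 418.
Extended Euclid: 187·(-3) + 143·(4) = 11. Scale by 38: x₀ = -114.
General solution x = x₀ + 13t; reducing mod 13 gives x = 3 (and y = -1).

3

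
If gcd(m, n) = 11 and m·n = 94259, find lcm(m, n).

For any two positive integers, gcd × lcm equals their product. Hence lcm = 94259 / 11 = 8569.

8569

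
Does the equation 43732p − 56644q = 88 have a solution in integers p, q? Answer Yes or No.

By Bézout, 43732p − 56644q = 88 has integer solutions iff gcd(43732, 56644) | 88.
Euclid: 56644 = 1·43732 + 12912; 43732 = 3·12912 + 4996; 12912 = 2·4996 + 2920; 4996 = 1·2920 + 2076; 2920 = 1·2076 + 844; 2076 = 2·844 + 388; 844 = 2·388 + 68; 388 = 5·68 + 48; 68 = 1·48 + 20; 48 = 2·20 + 8; 20 = 2·8 + 4; 8 = 2·4 + 0. gcd = 4; 88 mod 4 = 0. Yes.

Yes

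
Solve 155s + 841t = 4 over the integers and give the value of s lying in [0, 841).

331

gcd(155, 841) = 1 (Euclid: 841 = 5·155 + 66; 155 = 2·66 + 23; 66 = 2·23 + 20; 23 = 1·20 + 3; 20 = 6·3 + 2; 3 = 1·2 + 1; 2 = 2·1 + 0), and 1 | 4.
Extended Euclid: 155·(293) + 841·(-54) = 1. Scale by 4: s₀ = 1172.
General solution s = s₀ + 841k; reducing mod 841 gives s = 331 (and t = -61).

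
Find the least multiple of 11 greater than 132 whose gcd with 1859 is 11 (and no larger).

1859 = 11·169. Any x with gcd(x, 1859) = 11 is a multiple of 11, say 11s, with s coprime to 169.
Need s > 132/11, so s ≥ 13. First s ≥ 13 with gcd(s, 169) = 1 is s = 14. Thus x = 11·14 = 154.

154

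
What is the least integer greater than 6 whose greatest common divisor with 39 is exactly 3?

9

gcd(t, 39) = 3 forces 3 | t; write t = 3s. Then gcd(3s, 3·13) = 3·gcd(s, 13), so need gcd(s, 13) = 1.
3s > 6 gives s ≥ 3. The least s ≥ 3 coprime to 13 is 3, so t = 3·3 = 9.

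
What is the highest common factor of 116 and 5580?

4

Euclid: 5580 = 48·116 + 12; 116 = 9·12 + 8; 12 = 1·8 + 4; 8 = 2·4 + 0. Last nonzero remainder: 4.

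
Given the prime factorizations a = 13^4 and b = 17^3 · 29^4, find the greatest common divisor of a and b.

1

min exponent per shared prime: (none) = 1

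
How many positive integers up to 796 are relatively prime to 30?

212

30 = 2·3·5. Inclusion–exclusion on these primes:
796 − ⌊796/2⌋ − ⌊796/3⌋ − ⌊796/5⌋ + ⌊796/6⌋ + ⌊796/10⌋ + ⌊796/15⌋ − ⌊796/30⌋ = 212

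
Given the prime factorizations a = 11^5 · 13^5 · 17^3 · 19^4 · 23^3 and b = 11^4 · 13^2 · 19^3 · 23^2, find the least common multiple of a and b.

max exponent per prime: 11^5 · 13^5 · 17^3 · 19^4 · 23^3 = 465827221027665860619113

465827221027665860619113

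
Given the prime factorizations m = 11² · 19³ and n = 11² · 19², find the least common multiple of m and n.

829939

max exponent per prime: 11² · 19³ = 829939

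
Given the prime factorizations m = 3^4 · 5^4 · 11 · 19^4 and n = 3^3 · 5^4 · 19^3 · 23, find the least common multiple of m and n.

max exponent per prime: 3^4 · 5^4 · 11 · 19^4 · 23 = 1669167658125

1669167658125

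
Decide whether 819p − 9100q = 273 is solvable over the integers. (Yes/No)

By Bézout, 819p − 9100q = 273 has integer solutions iff gcd(819, 9100) | 273.
Euclid: 9100 = 11·819 + 91; 819 = 9·91 + 0. gcd = 91; 273 mod 91 = 0. Yes.

Yes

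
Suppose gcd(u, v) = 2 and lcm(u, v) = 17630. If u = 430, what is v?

82

Using uv = gcd(u,v)·lcm(u,v) = 2·17630 = 35260, we get v = 35260/430 = 82.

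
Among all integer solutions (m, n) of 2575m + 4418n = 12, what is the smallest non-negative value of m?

1014

Euclid: 4418 = 1·2575 + 1843; 2575 = 1·1843 + 732; 1843 = 2·732 + 379; 732 = 1·379 + 353; 379 = 1·353 + 26; 353 = 13·26 + 15; 26 = 1·15 + 11; 15 = 1·11 + 4; 11 = 2·4 + 3; 4 = 1·3 + 1; 3 = 3·1 + 0 → gcd = 1; 12 = 1·12.
Back-substitution yields 2575·(1189) + 4418·(-693) = 1, so one solution is m = 1189·12 = 14268, n = -693·12 = -8316.
Solutions in m differ by 4418/1 = 4418; the one in [0, 4418) is 14268 mod 4418 = 1014.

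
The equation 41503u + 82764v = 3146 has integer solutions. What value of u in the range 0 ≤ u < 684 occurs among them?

gcd(41503, 82764) = 121 (Euclid: 82764 = 1·41503 + 41261; 41503 = 1·41261 + 242; 41261 = 170·242 + 121; 242 = 2·121 + 0), and 121 | 3146.
Extended Euclid: 41503·(-341) + 82764·(171) = 121. Scale by 26: u₀ = -8866.
General solution u = u₀ + 684t; reducing mod 684 gives u = 26 (and v = -13).

26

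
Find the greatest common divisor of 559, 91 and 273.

559 = 13 · 43; 91 = 7 · 13; 273 = 3 · 7 · 13
gcd takes min exponent of each prime: 13 = 13

13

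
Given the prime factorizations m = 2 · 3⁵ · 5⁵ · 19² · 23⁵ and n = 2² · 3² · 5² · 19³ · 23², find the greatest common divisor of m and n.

min exponent per shared prime: 2 · 3² · 5² · 19² · 23² = 85936050

85936050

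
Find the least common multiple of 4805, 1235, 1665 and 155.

395216055

4805 = 5 · 31²; 1235 = 5 · 13 · 19; 1665 = 3² · 5 · 37; 155 = 5 · 31
lcm takes max exponent of each prime: 3² · 5 · 13 · 19 · 31² · 37 = 395216055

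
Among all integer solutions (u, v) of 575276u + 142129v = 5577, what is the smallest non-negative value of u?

Reduce mod 142129: 575276u ≡ 5577 (mod 142129). With g = gcd(575276, 142129) = 169 dividing 5577, divide through: 3404u ≡ 33 (mod 841).
Since gcd(3404, 841) = 1, u ≡ 33·(3404)⁻¹ ≡ 148 (mod 841). Smallest non-negative: 148.

148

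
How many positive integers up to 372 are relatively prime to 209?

209 = 11·19. Inclusion–exclusion on these primes:
372 − ⌊372/11⌋ − ⌊372/19⌋ + ⌊372/209⌋ = 321

321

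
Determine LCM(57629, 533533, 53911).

479646167

57629 = 11 · 13² · 31; 533533 = 7 · 11 · 13² · 41; 53911 = 11 · 13² · 29
lcm takes max exponent of each prime: 7 · 11 · 13² · 29 · 31 · 41 = 479646167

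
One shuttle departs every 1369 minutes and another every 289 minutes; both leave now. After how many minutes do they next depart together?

gcd first: 1369 = 4·289 + 213; 289 = 1·213 + 76; 213 = 2·76 + 61; 76 = 1·61 + 15; 61 = 4·15 + 1; 15 = 15·1 + 0 → gcd = 1
lcm = 1369·289/gcd = 395641/1 = 395641

395641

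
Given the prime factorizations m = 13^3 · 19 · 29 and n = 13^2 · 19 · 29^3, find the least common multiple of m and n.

1018070027

max exponent per prime: 13^3 · 19 · 29^3 = 1018070027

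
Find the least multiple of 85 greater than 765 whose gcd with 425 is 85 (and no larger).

935

gcd(a, 425) = 85 forces 85 | a; write a = 85s. Then gcd(85s, 85·5) = 85·gcd(s, 5), so need gcd(s, 5) = 1.
85s > 765 gives s ≥ 10. The least s ≥ 10 coprime to 5 is 11, so a = 85·11 = 935.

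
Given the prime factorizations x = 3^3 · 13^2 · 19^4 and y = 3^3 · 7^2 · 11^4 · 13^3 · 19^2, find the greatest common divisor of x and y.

1647243

min exponent per shared prime: 3^3 · 13^2 · 19^2 = 1647243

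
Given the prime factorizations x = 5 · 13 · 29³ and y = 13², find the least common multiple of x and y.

max exponent per prime: 5 · 13² · 29³ = 20608705

20608705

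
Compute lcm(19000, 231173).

19000 = 2³ · 5³ · 19; 231173 = 19 · 23³
max exponents: 2³ · 5³ · 19 · 23³ = 231173000

231173000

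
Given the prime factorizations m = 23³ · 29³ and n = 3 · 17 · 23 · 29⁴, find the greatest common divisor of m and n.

min exponent per shared prime: 23 · 29³ = 560947

560947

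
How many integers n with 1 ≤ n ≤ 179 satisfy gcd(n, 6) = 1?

Prime factors of 6: 2, 3. Count integers ≤ 179 divisible by none of them.
By inclusion–exclusion: 179 − ⌊179/2⌋ − ⌊179/3⌋ + ⌊179/6⌋ = 60.

60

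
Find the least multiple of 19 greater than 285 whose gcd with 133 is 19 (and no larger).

gcd(x, 133) = 19 forces 19 | x; write x = 19s. Then gcd(19s, 19·7) = 19·gcd(s, 7), so need gcd(s, 7) = 1.
19s > 285 gives s ≥ 16. The least s ≥ 16 coprime to 7 is 16, so x = 19·16 = 304.

304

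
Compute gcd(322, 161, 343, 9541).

7

gcd(322, 161): 322 = 2·161 + 0 → 161
gcd(161, 343): 343 = 2·161 + 21; 161 = 7·21 + 14; 21 = 1·14 + 7; 14 = 2·7 + 0 → 7
gcd(7, 9541): 9541 = 1363·7 + 0 → 7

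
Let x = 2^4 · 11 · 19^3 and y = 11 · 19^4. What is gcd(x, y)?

75449

min exponent per shared prime: 11 · 19^3 = 75449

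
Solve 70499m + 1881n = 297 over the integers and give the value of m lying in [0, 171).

gcd(70499, 1881) = 11 (Euclid: 70499 = 37·1881 + 902; 1881 = 2·902 + 77; 902 = 11·77 + 55; 77 = 1·55 + 22; 55 = 2·22 + 11; 22 = 2·11 + 0), and 11 | 297.
Extended Euclid: 70499·(73) + 1881·(-2736) = 11. Scale by 27: m₀ = 1971.
General solution m = m₀ + 171t; reducing mod 171 gives m = 90 (and n = -3373).

90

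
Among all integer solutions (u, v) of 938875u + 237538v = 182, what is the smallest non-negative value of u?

28668

Euclid: 938875 = 3·237538 + 226261; 237538 = 1·226261 + 11277; 226261 = 20·11277 + 721; 11277 = 15·721 + 462; 721 = 1·462 + 259; 462 = 1·259 + 203; 259 = 1·203 + 56; 203 = 3·56 + 35; 56 = 1·35 + 21; 35 = 1·21 + 14; 21 = 1·14 + 7; 14 = 2·7 + 0 → gcd = 7; 182 = 7·26.
Back-substitution yields 938875·(12849) + 237538·(-50786) = 7, so one solution is u = 12849·26 = 334074, v = -50786·26 = -1320436.
Solutions in u differ by 237538/7 = 33934; the one in [0, 33934) is 334074 mod 33934 = 28668.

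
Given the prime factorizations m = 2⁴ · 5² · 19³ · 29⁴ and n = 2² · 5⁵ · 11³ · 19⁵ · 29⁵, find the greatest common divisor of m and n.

485124037900

min exponent per shared prime: 2² · 5² · 19³ · 29⁴ = 485124037900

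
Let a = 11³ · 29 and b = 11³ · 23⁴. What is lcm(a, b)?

10801582759

max exponent per prime: 11³ · 23⁴ · 29 = 10801582759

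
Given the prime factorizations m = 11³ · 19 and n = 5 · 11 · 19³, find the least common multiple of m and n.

45646645

max exponent per prime: 5 · 11³ · 19³ = 45646645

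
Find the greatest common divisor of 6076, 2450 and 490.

98

6076 = 2² · 7² · 31; 2450 = 2 · 5² · 7²; 490 = 2 · 5 · 7²
gcd takes min exponent of each prime: 2 · 7² = 98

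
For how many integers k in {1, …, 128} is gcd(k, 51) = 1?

81

Prime factors of 51: 3, 17. Count integers ≤ 128 divisible by none of them.
By inclusion–exclusion: 128 − ⌊128/3⌋ − ⌊128/17⌋ + ⌊128/51⌋ = 81.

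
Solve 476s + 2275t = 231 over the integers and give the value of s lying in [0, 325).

206

gcd(476, 2275) = 7 (Euclid: 2275 = 4·476 + 371; 476 = 1·371 + 105; 371 = 3·105 + 56; 105 = 1·56 + 49; 56 = 1·49 + 7; 49 = 7·7 + 0), and 7 | 231.
Extended Euclid: 476·(-43) + 2275·(9) = 7. Scale by 33: s₀ = -1419.
General solution s = s₀ + 325k; reducing mod 325 gives s = 206 (and t = -43).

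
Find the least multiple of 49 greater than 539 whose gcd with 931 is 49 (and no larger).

Multiples of 49 above 539: 49·12, 49·13, … . Need the cofactor coprime to 931/49 = 19.
Checking s = 12, 13, … the first with gcd(s, 19) = 1 is s = 12, giving 588.

588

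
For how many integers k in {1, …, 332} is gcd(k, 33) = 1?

33 = 3·11. Inclusion–exclusion on these primes:
332 − ⌊332/3⌋ − ⌊332/11⌋ + ⌊332/33⌋ = 202

202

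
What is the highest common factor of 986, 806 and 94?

2

986 = 2 · 17 · 29; 806 = 2 · 13 · 31; 94 = 2 · 47
gcd takes min exponent of each prime: 2 = 2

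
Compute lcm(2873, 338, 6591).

224094

lcm(2873, 338) = 2873·338/gcd = 971074/169 = 5746
lcm(5746, 6591) = 5746·6591/gcd = 37871886/169 = 224094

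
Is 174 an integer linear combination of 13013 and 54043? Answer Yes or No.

By Bézout, 13013m − 54043n = 174 has integer solutions iff gcd(13013, 54043) | 174.
Euclid: 54043 = 4·13013 + 1991; 13013 = 6·1991 + 1067; 1991 = 1·1067 + 924; 1067 = 1·924 + 143; 924 = 6·143 + 66; 143 = 2·66 + 11; 66 = 6·11 + 0. gcd = 11; 174 mod 11 = 9. No.

No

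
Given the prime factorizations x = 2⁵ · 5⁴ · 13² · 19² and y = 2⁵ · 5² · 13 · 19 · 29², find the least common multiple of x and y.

max exponent per prime: 2⁵ · 5⁴ · 13² · 19² · 29² = 1026171380000

1026171380000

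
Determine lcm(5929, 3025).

5929 = 7² · 11²; 3025 = 5² · 11²
max exponents: 5² · 7² · 11² = 148225

148225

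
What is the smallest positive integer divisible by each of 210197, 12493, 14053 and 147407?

210197 = 13 · 19 · 23 · 37; 12493 = 13 · 31²; 14053 = 13 · 23 · 47; 147407 = 13 · 17 · 23 · 29
lcm takes max exponent of each prime: 13 · 17 · 19 · 23 · 29 · 31² · 37 · 47 = 4680526174207

4680526174207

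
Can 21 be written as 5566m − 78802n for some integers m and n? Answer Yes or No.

No

By Bézout, 5566m − 78802n = 21 has integer solutions iff gcd(5566, 78802) | 21.
Euclid: 78802 = 14·5566 + 878; 5566 = 6·878 + 298; 878 = 2·298 + 282; 298 = 1·282 + 16; 282 = 17·16 + 10; 16 = 1·10 + 6; 10 = 1·6 + 4; 6 = 1·4 + 2; 4 = 2·2 + 0. gcd = 2; 21 mod 2 = 1. No.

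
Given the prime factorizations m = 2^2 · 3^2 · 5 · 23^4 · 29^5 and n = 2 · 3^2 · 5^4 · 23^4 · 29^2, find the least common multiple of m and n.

129146860064452500

max exponent per prime: 2^2 · 3^2 · 5^4 · 23^4 · 29^5 = 129146860064452500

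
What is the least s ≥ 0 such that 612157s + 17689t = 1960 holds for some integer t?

137

Euclid: 612157 = 34·17689 + 10731; 17689 = 1·10731 + 6958; 10731 = 1·6958 + 3773; 6958 = 1·3773 + 3185; 3773 = 1·3185 + 588; 3185 = 5·588 + 245; 588 = 2·245 + 98; 245 = 2·98 + 49; 98 = 2·49 + 0 → gcd = 49; 1960 = 49·40.
Back-substitution yields 612157·(-150) + 17689·(5191) = 49, so one solution is s = -150·40 = -6000, t = 5191·40 = 207640.
Solutions in s differ by 17689/49 = 361; the one in [0, 361) is -6000 mod 361 = 137.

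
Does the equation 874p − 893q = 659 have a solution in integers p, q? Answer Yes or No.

gcd(874, 893): 893 = 1·874 + 19; 874 = 46·19 + 0 → 19
19 does not divide 659, so a solution does not exist.

No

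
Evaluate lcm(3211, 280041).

gcd first: 280041 = 87·3211 + 684; 3211 = 4·684 + 475; 684 = 1·475 + 209; 475 = 2·209 + 57; 209 = 3·57 + 38; 57 = 1·38 + 19; 38 = 2·19 + 0 → gcd = 19
lcm = 3211·280041/gcd = 899211651/19 = 47326929

47326929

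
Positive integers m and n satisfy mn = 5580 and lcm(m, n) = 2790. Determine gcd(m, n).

From gcd × lcm = mn: gcd = 5580 / 2790 = 2.

2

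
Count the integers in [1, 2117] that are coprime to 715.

1422

715 = 5·11·13. Inclusion–exclusion on these primes:
2117 − ⌊2117/5⌋ − ⌊2117/11⌋ − ⌊2117/13⌋ + ⌊2117/55⌋ + ⌊2117/65⌋ + ⌊2117/143⌋ − ⌊2117/715⌋ = 1422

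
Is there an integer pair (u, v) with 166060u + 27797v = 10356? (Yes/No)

No

gcd(166060, 27797): 166060 = 5·27797 + 27075; 27797 = 1·27075 + 722; 27075 = 37·722 + 361; 722 = 2·361 + 0 → 361
361 does not divide 10356, so a solution does not exist.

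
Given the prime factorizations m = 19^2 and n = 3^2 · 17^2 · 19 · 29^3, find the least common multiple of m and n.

22900319829

max exponent per prime: 3^2 · 17^2 · 19^2 · 29^3 = 22900319829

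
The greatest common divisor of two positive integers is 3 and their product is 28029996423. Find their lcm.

9343332141

Since gcd(a,b)·lcm(a,b) = ab, lcm = 28029996423/3 = 9343332141.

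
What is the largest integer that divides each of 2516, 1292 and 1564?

68

gcd(2516, 1292): 2516 = 1·1292 + 1224; 1292 = 1·1224 + 68; 1224 = 18·68 + 0 → 68
gcd(68, 1564): 1564 = 23·68 + 0 → 68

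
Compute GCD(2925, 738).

9

Euclid: 2925 = 3·738 + 711; 738 = 1·711 + 27; 711 = 26·27 + 9; 27 = 3·9 + 0. Last nonzero remainder: 9.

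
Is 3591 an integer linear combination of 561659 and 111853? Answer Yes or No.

By Bézout, 561659p + 111853q = 3591 has integer solutions iff gcd(561659, 111853) | 3591.
Euclid: 561659 = 5·111853 + 2394; 111853 = 46·2394 + 1729; 2394 = 1·1729 + 665; 1729 = 2·665 + 399; 665 = 1·399 + 266; 399 = 1·266 + 133; 266 = 2·133 + 0. gcd = 133; 3591 mod 133 = 0. Yes.

Yes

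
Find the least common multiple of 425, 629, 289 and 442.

425 = 5² · 17; 629 = 17 · 37; 289 = 17²; 442 = 2 · 13 · 17
lcm takes max exponent of each prime: 2 · 5² · 13 · 17² · 37 = 6950450

6950450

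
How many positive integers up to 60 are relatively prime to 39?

39 = 3·13. Inclusion–exclusion on these primes:
60 − ⌊60/3⌋ − ⌊60/13⌋ + ⌊60/39⌋ = 37

37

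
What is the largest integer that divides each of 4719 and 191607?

4719 = 3 · 11² · 13
191607 = 3 · 13 · 17³
Common: 3 · 13 = 39

39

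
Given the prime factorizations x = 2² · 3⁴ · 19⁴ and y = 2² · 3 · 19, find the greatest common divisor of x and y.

228

min exponent per shared prime: 2² · 3 · 19 = 228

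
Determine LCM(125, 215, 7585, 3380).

5512019500

lcm(125, 215) = 125·215/gcd = 26875/5 = 5375
lcm(5375, 7585) = 5375·7585/gcd = 40769375/5 = 8153875
lcm(8153875, 3380) = 8153875·3380/gcd = 27560097500/5 = 5512019500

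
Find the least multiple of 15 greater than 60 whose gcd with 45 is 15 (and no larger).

75

Multiples of 15 above 60: 15·5, 15·6, … . Need the cofactor coprime to 45/15 = 3.
Checking s = 5, 6, … the first with gcd(s, 3) = 1 is s = 5, giving 75.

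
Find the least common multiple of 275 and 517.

275 = 5² · 11; 517 = 11 · 47
max exponents: 5² · 11 · 47 = 12925

12925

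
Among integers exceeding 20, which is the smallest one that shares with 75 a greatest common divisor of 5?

35

Multiples of 5 above 20: 5·5, 5·6, … . Need the cofactor coprime to 75/5 = 15.
Checking s = 5, 6, … the first with gcd(s, 15) = 1 is s = 7, giving 35.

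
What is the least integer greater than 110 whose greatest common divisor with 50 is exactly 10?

gcd(a, 50) = 10 forces 10 | a; write a = 10s. Then gcd(10s, 10·5) = 10·gcd(s, 5), so need gcd(s, 5) = 1.
10s > 110 gives s ≥ 12. The least s ≥ 12 coprime to 5 is 12, so a = 10·12 = 120.

120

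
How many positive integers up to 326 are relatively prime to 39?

39 = 3·13. Inclusion–exclusion on these primes:
326 − ⌊326/3⌋ − ⌊326/13⌋ + ⌊326/39⌋ = 201

201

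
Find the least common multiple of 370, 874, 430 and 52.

lcm(370, 874) = 370·874/gcd = 323380/2 = 161690
lcm(161690, 430) = 161690·430/gcd = 69526700/10 = 6952670
lcm(6952670, 52) = 6952670·52/gcd = 361538840/2 = 180769420

180769420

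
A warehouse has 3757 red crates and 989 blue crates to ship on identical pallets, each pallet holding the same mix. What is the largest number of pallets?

1

3757 = 13 · 17²
989 = 23 · 43
Common: 1 = 1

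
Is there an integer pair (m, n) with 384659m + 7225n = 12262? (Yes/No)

gcd(384659, 7225): 384659 = 53·7225 + 1734; 7225 = 4·1734 + 289; 1734 = 6·289 + 0 → 289
289 does not divide 12262, so a solution does not exist.

No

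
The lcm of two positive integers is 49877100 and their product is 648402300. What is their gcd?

13

From gcd × lcm = mn: gcd = 648402300 / 49877100 = 13.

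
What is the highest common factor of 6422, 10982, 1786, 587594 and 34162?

38

6422 = 2 · 13² · 19; 10982 = 2 · 17² · 19; 1786 = 2 · 19 · 47; 587594 = 2 · 7 · 19 · 47²; 34162 = 2 · 19 · 29 · 31
gcd takes min exponent of each prime: 2 · 19 = 38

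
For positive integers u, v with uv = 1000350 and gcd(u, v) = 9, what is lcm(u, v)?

111150

For any two positive integers, gcd × lcm equals their product. Hence lcm = 1000350 / 9 = 111150.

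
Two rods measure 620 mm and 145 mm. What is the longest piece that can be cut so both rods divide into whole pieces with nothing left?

5

620 = 2² · 5 · 31
145 = 5 · 29
Common: 5 = 5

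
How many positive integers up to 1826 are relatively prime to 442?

793

442 = 2·13·17. Inclusion–exclusion on these primes:
1826 − ⌊1826/2⌋ − ⌊1826/13⌋ − ⌊1826/17⌋ + ⌊1826/26⌋ + ⌊1826/34⌋ + ⌊1826/221⌋ − ⌊1826/442⌋ = 793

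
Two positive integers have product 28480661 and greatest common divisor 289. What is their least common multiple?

98549

Since gcd(a,b)·lcm(a,b) = ab, lcm = 28480661/289 = 98549.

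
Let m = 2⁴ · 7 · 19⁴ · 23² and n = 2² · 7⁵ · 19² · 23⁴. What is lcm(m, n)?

max exponent per prime: 2⁴ · 7⁵ · 19⁴ · 23⁴ = 9806994474520432

9806994474520432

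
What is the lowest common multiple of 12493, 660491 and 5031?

245641226337

12493 = 13 · 31²; 660491 = 13 · 23 · 47²; 5031 = 3² · 13 · 43
lcm takes max exponent of each prime: 3² · 13 · 23 · 31² · 43 · 47² = 245641226337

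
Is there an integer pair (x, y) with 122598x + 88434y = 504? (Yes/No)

By Bézout, 122598x + 88434y = 504 has integer solutions iff gcd(122598, 88434) | 504.
Euclid: 122598 = 1·88434 + 34164; 88434 = 2·34164 + 20106; 34164 = 1·20106 + 14058; 20106 = 1·14058 + 6048; 14058 = 2·6048 + 1962; 6048 = 3·1962 + 162; 1962 = 12·162 + 18; 162 = 9·18 + 0. gcd = 18; 504 mod 18 = 0. Yes.

Yes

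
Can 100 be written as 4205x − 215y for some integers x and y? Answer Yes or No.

gcd(4205, 215): 4205 = 19·215 + 120; 215 = 1·120 + 95; 120 = 1·95 + 25; 95 = 3·25 + 20; 25 = 1·20 + 5; 20 = 4·5 + 0 → 5
5 divides 100, so a solution exists.

Yes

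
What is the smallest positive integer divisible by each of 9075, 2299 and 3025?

172425

9075 = 3 · 5² · 11²; 2299 = 11² · 19; 3025 = 5² · 11²
lcm takes max exponent of each prime: 3 · 5² · 11² · 19 = 172425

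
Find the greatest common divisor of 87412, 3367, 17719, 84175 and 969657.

13

gcd(87412, 3367): 87412 = 25·3367 + 3237; 3367 = 1·3237 + 130; 3237 = 24·130 + 117; 130 = 1·117 + 13; 117 = 9·13 + 0 → 13
gcd(13, 17719): 17719 = 1363·13 + 0 → 13
gcd(13, 84175): 84175 = 6475·13 + 0 → 13
gcd(13, 969657): 969657 = 74589·13 + 0 → 13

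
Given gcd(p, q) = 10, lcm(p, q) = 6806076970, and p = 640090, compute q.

p·q = gcd·lcm = 10·6806076970 = 68060769700, so q = 68060769700/640090 = 106330.

106330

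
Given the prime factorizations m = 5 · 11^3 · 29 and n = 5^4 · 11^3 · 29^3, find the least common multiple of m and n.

max exponent per prime: 5^4 · 11^3 · 29^3 = 20288599375

20288599375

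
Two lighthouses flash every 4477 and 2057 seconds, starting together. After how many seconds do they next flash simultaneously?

76109

gcd first: 4477 = 2·2057 + 363; 2057 = 5·363 + 242; 363 = 1·242 + 121; 242 = 2·121 + 0 → gcd = 121
lcm = 4477·2057/gcd = 9209189/121 = 76109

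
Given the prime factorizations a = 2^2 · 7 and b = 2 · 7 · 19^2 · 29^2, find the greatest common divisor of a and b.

14

min exponent per shared prime: 2 · 7 = 14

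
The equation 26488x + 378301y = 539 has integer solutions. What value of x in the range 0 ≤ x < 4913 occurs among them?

Reduce mod 378301: 26488x ≡ 539 (mod 378301). With g = gcd(26488, 378301) = 77 dividing 539, divide through: 344x ≡ 7 (mod 4913).
Since gcd(344, 4913) = 1, x ≡ 7·(344)⁻¹ ≡ 3899 (mod 4913). Smallest non-negative: 3899.

3899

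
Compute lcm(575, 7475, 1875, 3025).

67835625

575 = 5² · 23; 7475 = 5² · 13 · 23; 1875 = 3 · 5⁴; 3025 = 5² · 11²
lcm takes max exponent of each prime: 3 · 5⁴ · 11² · 13 · 23 = 67835625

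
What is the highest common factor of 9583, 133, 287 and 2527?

gcd(9583, 133): 9583 = 72·133 + 7; 133 = 19·7 + 0 → 7
gcd(7, 287): 287 = 41·7 + 0 → 7
gcd(7, 2527): 2527 = 361·7 + 0 → 7

7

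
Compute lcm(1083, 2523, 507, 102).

5233474038

1083 = 3 · 19²; 2523 = 3 · 29²; 507 = 3 · 13²; 102 = 2 · 3 · 17
lcm takes max exponent of each prime: 2 · 3 · 13² · 17 · 19² · 29² = 5233474038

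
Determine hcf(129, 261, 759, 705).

3

gcd(129, 261): 261 = 2·129 + 3; 129 = 43·3 + 0 → 3
gcd(3, 759): 759 = 253·3 + 0 → 3
gcd(3, 705): 705 = 235·3 + 0 → 3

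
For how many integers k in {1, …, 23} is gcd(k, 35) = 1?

Prime factors of 35: 5, 7. Count integers ≤ 23 divisible by none of them.
By inclusion–exclusion: 23 − ⌊23/5⌋ − ⌊23/7⌋ + ⌊23/35⌋ = 16.

16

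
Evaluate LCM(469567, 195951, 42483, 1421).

15737828666973

469567 = 7³ · 37²; 195951 = 3 · 7² · 31 · 43; 42483 = 3 · 7² · 17²; 1421 = 7² · 29
lcm takes max exponent of each prime: 3 · 7³ · 17² · 29 · 31 · 37² · 43 = 15737828666973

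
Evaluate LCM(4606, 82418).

gcd first: 82418 = 17·4606 + 4116; 4606 = 1·4116 + 490; 4116 = 8·490 + 196; 490 = 2·196 + 98; 196 = 2·98 + 0 → gcd = 98
lcm = 4606·82418/gcd = 379617308/98 = 3873646

3873646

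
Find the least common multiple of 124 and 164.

gcd first: 164 = 1·124 + 40; 124 = 3·40 + 4; 40 = 10·4 + 0 → gcd = 4
lcm = 124·164/gcd = 20336/4 = 5084

5084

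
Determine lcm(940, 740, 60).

104340

940 = 2² · 5 · 47; 740 = 2² · 5 · 37; 60 = 2² · 3 · 5
lcm takes max exponent of each prime: 2² · 3 · 5 · 37 · 47 = 104340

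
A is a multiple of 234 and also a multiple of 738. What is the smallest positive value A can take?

9594

234 = 2 · 3² · 13; 738 = 2 · 3² · 41
max exponents: 2 · 3² · 13 · 41 = 9594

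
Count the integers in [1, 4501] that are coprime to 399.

Prime factors of 399: 3, 7, 19. Count integers ≤ 4501 divisible by none of them.
By inclusion–exclusion: 4501 − ⌊4501/3⌋ − ⌊4501/7⌋ − ⌊4501/19⌋ + ⌊4501/21⌋ + ⌊4501/57⌋ + ⌊4501/133⌋ − ⌊4501/399⌋ = 2436.

2436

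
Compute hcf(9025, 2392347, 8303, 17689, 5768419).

361

9025 = 5² · 19²; 2392347 = 3 · 19² · 47²; 8303 = 19² · 23; 17689 = 7² · 19²; 5768419 = 19³ · 29²
gcd takes min exponent of each prime: 19² = 361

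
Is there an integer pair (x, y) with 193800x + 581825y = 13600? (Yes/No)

Yes

gcd(193800, 581825): 581825 = 3·193800 + 425; 193800 = 456·425 + 0 → 425
425 divides 13600, so a solution exists.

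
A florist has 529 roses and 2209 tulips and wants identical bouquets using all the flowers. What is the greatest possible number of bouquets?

529 = 23²
2209 = 47²
Common: 1 = 1

1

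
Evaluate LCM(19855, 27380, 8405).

lcm(19855, 27380) = 19855·27380/gcd = 543629900/5 = 108725980
lcm(108725980, 8405) = 108725980·8405/gcd = 913841861900/5 = 182768372380

182768372380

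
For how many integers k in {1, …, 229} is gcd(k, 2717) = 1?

Prime factors of 2717: 11, 13, 19. Count integers ≤ 229 divisible by none of them.
By inclusion–exclusion: 229 − ⌊229/11⌋ − ⌊229/13⌋ − ⌊229/19⌋ + ⌊229/143⌋ + ⌊229/209⌋ + ⌊229/247⌋ − ⌊229/2717⌋ = 182.

182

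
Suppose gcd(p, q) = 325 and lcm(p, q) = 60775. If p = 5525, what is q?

p·q = gcd·lcm = 325·60775 = 19751875, so q = 19751875/5525 = 3575.

3575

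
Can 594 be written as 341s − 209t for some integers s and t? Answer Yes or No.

Yes

By Bézout, 341s − 209t = 594 has integer solutions iff gcd(341, 209) | 594.
Euclid: 341 = 1·209 + 132; 209 = 1·132 + 77; 132 = 1·77 + 55; 77 = 1·55 + 22; 55 = 2·22 + 11; 22 = 2·11 + 0. gcd = 11; 594 mod 11 = 0. Yes.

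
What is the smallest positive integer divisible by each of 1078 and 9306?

455994

1078 = 2 · 7² · 11; 9306 = 2 · 3² · 11 · 47
max exponents: 2 · 3² · 7² · 11 · 47 = 455994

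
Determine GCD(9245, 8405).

Euclid: 9245 = 1·8405 + 840; 8405 = 10·840 + 5; 840 = 168·5 + 0. Last nonzero remainder: 5.

5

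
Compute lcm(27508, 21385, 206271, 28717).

27508 = 2² · 13 · 23²; 21385 = 5 · 7 · 13 · 47; 206271 = 3² · 13 · 41 · 43; 28717 = 13 · 47²
lcm takes max exponent of each prime: 2² · 3² · 5 · 7 · 13 · 23² · 41 · 43 · 47² = 33745634444340

33745634444340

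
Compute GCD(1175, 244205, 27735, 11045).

gcd(1175, 244205): 244205 = 207·1175 + 980; 1175 = 1·980 + 195; 980 = 5·195 + 5; 195 = 39·5 + 0 → 5
gcd(5, 27735): 27735 = 5547·5 + 0 → 5
gcd(5, 11045): 11045 = 2209·5 + 0 → 5

5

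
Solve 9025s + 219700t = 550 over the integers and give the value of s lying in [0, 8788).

Reduce mod 219700: 9025s ≡ 550 (mod 219700). With g = gcd(9025, 219700) = 25 dividing 550, divide through: 361s ≡ 22 (mod 8788).
Since gcd(361, 8788) = 1, s ≡ 22·(361)⁻¹ ≡ 8642 (mod 8788). Smallest non-negative: 8642.

8642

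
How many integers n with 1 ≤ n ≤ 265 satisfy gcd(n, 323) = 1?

323 = 17·19. Inclusion–exclusion on these primes:
265 − ⌊265/17⌋ − ⌊265/19⌋ + ⌊265/323⌋ = 237

237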